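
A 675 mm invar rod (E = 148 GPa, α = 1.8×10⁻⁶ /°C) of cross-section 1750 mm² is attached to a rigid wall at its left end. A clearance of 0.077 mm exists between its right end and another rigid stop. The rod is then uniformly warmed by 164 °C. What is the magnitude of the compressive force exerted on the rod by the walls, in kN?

If the wall were absent the rod would grow by αΔT L = 1.8×10⁻⁶ × 164 × 675 = 0.1993 mm.
The gap closes (δ_free > 0.077 mm) and the wall then resists a further 0.1993 − 0.077 = 0.1223 mm of expansion.
That suppressed elongation corresponds to σ = E·Δ/L = 148×10³ × 0.1223/675 = 26.81 MPa.
P = σA = 26.81 × 1750 = 46.91 kN.

P ≈ 46.9 kN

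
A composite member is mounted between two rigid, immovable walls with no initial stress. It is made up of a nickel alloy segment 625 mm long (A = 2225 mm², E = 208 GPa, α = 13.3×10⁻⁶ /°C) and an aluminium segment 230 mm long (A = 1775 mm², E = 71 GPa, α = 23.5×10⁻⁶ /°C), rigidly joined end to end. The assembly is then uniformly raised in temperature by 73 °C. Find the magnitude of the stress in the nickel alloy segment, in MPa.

σ ≈ 142 MPa (compressive)

With the walls removed the bar would change length by δ_free = Σ αᵢΔT Lᵢ = 13.3×10⁻⁶×73×625 + 23.5×10⁻⁶×73×230 = 1.001 mm.
Since the ends are fixed, an axial force P builds up, equal in every segment, with P · Σ Lᵢ/(AᵢEᵢ) = δ_free.
Σ Lᵢ/(AᵢEᵢ) = 625/(2225×208×10³) + 230/(1775×71×10³) = 3.176×10⁻⁶ mm/N.
Hence P = δ_free / Σ(L/AE) = 1.001/3.176×10⁻⁶ = 315.3 kN (compressive).
σ_{nickel alloy} = P / A = 315300 / 2225 = 141.7 MPa.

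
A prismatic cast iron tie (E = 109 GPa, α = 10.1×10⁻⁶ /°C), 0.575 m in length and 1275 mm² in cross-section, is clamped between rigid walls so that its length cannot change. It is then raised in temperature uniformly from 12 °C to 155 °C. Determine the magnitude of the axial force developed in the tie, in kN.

With zero net strain, σ = E·αΔT = 109 GPa × 10.1×10⁻⁶ × 143 = 157.4 MPa.
Axial force P = σA = 157.4 × 1275 = 200700 N = 200.7 kN, compressive.

P ≈ 201 kN (compressive)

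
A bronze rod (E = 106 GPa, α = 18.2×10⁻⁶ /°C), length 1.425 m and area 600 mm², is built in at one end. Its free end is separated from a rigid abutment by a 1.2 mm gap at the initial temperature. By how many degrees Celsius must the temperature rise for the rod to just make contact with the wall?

The gap closes when αΔT L = 1.2 mm, since the rod is still unstressed at that instant.
So ΔT = g/(αL) = 1.2/(18.2×10⁻⁶ × 1425) = 46.27 °C.

ΔT ≈ 46.3 °C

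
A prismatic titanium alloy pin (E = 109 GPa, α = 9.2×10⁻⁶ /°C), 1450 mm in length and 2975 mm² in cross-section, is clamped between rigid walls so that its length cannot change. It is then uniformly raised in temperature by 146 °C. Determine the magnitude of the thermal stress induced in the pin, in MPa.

The supports are rigid, so the total axial strain is zero. The restrained thermal strain is ε = αΔT = 9.2×10⁻⁶ × 146 = 1343.2×10⁻⁶.
σ = EαΔT = 109×10³ × 9.2×10⁻⁶ × 146 = 146.4 MPa (compressive; the pin is trying to expand).

σ ≈ 146 MPa (compressive)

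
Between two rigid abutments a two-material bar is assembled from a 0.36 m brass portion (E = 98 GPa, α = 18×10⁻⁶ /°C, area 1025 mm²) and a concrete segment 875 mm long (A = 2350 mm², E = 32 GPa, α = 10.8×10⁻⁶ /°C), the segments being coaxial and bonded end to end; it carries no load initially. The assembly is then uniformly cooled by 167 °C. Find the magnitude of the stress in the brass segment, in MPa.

Free thermal contraction of the whole bar: Σ αᵢΔT Lᵢ = 18×10⁻⁶×167×360 + 10.8×10⁻⁶×167×875 = 2.66 mm.
Since the ends are fixed, an axial force P builds up, equal in every segment, with P · Σ Lᵢ/(AᵢEᵢ) = δ_free.
Σ Lᵢ/(AᵢEᵢ) = 360/(1025×98×10³) + 875/(2350×32×10³) = 1.522×10⁻⁵ mm/N.
Hence P = δ_free / Σ(L/AE) = 2.66/1.522×10⁻⁵ = 174.8 kN (tensile).
σ_{brass} = P / A = 174800 / 1025 = 170.5 MPa.

σ ≈ 171 MPa (tensile)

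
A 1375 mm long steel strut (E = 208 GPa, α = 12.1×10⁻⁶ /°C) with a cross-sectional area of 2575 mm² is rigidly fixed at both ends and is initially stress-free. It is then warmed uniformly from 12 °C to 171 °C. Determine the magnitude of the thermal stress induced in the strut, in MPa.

σ ≈ 400 MPa (compressive)

With length fixed, the mechanical strain must cancel the thermal strain αΔT = 12.1×10⁻⁶ × 159 = 1923.9×10⁻⁶.
σ = EαΔT = 208×10³ × 12.1×10⁻⁶ × 159 = 400.2 MPa (compressive; the strut is trying to expand).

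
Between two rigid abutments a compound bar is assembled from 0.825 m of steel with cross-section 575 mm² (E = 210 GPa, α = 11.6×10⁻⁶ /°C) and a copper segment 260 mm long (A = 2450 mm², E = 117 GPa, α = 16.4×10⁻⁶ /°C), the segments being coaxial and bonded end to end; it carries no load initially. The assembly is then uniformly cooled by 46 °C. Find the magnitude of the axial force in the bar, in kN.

P ≈ 82.2 kN (tensile)

If the supports were absent, the total length change would be Σ αᵢΔT Lᵢ = 11.6×10⁻⁶×46×825 + 16.4×10⁻⁶×46×260 = 0.6364 mm.
The walls prevent any net length change, so an axial force P (same in every segment) develops. Compatibility: P · Σ Lᵢ/(AᵢEᵢ) = δ_free.
The series flexibility is Σ Lᵢ/(AᵢEᵢ) = 825/(575×210×10³) + 260/(2450×117×10³) = 7.739×10⁻⁶ mm/N.
So P = 0.6364 / 7.739×10⁻⁶ = 82.22 kN, tensile.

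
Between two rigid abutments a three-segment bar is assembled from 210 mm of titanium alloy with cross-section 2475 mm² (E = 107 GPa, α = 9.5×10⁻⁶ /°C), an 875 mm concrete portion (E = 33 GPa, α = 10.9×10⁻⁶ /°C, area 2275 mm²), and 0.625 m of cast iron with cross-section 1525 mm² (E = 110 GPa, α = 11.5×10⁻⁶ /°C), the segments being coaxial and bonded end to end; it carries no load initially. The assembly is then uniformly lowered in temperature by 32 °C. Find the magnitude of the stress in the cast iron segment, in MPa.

σ ≈ 24.3 MPa (tensile)

Free thermal contraction of the whole bar: Σ αᵢΔT Lᵢ = 9.5×10⁻⁶×32×210 + 10.9×10⁻⁶×32×875 + 11.5×10⁻⁶×32×625 = 0.599 mm.
The rigid supports impose zero overall length change; the single axial force P common to all segments must satisfy P Σ Lᵢ/(AᵢEᵢ) = δ_free.
The series flexibility is Σ Lᵢ/(AᵢEᵢ) = 210/(2475×107×10³) + 875/(2275×33×10³) + 625/(1525×110×10³) = 1.617×10⁻⁵ mm/N.
P = 0.599 / 1.617×10⁻⁵ = 37040 N = 37.04 kN, tensile.
σ_{cast iron} = P / A = 37040 / 1525 = 24.29 MPa.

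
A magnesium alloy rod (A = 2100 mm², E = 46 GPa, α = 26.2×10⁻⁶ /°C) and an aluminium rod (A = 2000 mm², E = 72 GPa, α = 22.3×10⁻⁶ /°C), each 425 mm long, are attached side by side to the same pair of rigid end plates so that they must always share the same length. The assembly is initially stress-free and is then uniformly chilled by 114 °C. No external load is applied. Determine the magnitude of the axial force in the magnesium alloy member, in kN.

The magnesium alloy has the larger α, so on cooling it would change length more than the aluminium if both were free. The rigid plates force a common final length, so the magnesium alloy is put into tension and the aluminium into compression, with equal and opposite forces P (no external load).
Equating the net (thermal + elastic) strains gives |α₁ − α₂|·ΔT = P·[1/(A₁E₁) + 1/(A₂E₂)].
|α₁ − α₂|·ΔT = 3.9×10⁻⁶ × 114 = 0.0004446.
1/(A₁E₁) + 1/(A₂E₂) = 1/(2100×46×10³) + 1/(2000×72×10³) = 1.73×10⁻⁸ N⁻¹.
So P = 0.0004446 / 1.73×10⁻⁸ = 25.7 kN.

P ≈ 25.7 kN (tensile in the magnesium alloy)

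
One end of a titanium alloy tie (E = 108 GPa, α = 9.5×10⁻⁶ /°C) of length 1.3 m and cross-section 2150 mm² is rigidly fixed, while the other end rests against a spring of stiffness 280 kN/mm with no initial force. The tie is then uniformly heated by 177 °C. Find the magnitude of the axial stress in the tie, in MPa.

σ ≈ 111 MPa (compressive)

The unrestrained thermal change is αΔT L = 9.5×10⁻⁶ × 177 × 1300 = 2.186 mm.
Let P be the compressive force at the spring. The tie shortens elastically by PL/(AE) and the spring compresses by P/k; together these equal δ_free.
P [ L/(AE) + 1/k ] = δ_free → P [ 1300/(2150×108×10³) + 1/(280×10³) ] = 2.186.
P = 2.186 / 9.17×10⁻⁶ = 238400 N.
σ = P/A = 238400/2150 = 110.9 MPa.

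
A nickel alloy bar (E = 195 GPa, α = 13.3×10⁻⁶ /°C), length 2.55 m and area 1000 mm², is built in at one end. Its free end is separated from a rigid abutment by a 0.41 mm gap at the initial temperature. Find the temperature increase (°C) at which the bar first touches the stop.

The gap closes when αΔT L = 0.41 mm, since the bar is still unstressed at that instant.
ΔT = 0.41 / (13.3×10⁻⁶ × 2550) = 12.09 °C.

ΔT ≈ 12.1 °C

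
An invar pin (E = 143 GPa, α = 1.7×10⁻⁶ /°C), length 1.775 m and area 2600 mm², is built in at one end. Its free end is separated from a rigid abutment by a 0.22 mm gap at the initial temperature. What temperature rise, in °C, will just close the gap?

ΔT ≈ 72.9 °C

The gap closes when αΔT L = 0.22 mm, since the pin is still unstressed at that instant.
So ΔT = g/(αL) = 0.22/(1.7×10⁻⁶ × 1775) = 72.91 °C.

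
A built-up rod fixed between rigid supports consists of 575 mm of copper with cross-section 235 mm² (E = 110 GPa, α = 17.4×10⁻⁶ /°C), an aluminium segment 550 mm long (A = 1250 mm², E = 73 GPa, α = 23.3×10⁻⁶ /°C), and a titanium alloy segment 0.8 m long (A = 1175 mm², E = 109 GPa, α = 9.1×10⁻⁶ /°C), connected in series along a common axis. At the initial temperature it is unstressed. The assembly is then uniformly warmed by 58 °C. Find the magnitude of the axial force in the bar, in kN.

Free thermal expansion of the whole bar: Σ αᵢΔT Lᵢ = 17.4×10⁻⁶×58×575 + 23.3×10⁻⁶×58×550 + 9.1×10⁻⁶×58×800 = 1.746 mm.
Since the ends are fixed, an axial force P builds up, equal in every segment, with P · Σ Lᵢ/(AᵢEᵢ) = δ_free.
The series flexibility is Σ Lᵢ/(AᵢEᵢ) = 575/(235×110×10³) + 550/(1250×73×10³) + 800/(1175×109×10³) = 3.452×10⁻⁵ mm/N.
So P = 1.746 / 3.452×10⁻⁵ = 50.58 kN, compressive.

P ≈ 50.6 kN (compressive)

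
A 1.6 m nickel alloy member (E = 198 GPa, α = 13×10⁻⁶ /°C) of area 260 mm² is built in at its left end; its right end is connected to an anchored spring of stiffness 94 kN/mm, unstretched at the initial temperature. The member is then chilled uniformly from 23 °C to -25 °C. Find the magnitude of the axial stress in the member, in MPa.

σ ≈ 92 MPa (tensile)

The unrestrained thermal change is αΔT L = 13×10⁻⁶ × 48 × 1600 = 0.9984 mm.
With a force P in the spring, the elastic change of the member is PL/(AE) and that of the spring is P/k; compatibility requires their sum to equal δ_free.
So P = δ_free / [L/(AE) + 1/k] = 0.9984 / [ 1600/(260×198×10³) + 1/(94×10³) ].
P = 0.9984 / 4.172×10⁻⁵ = 23930 N.
σ = P/A = 23930/260 = 92.05 MPa.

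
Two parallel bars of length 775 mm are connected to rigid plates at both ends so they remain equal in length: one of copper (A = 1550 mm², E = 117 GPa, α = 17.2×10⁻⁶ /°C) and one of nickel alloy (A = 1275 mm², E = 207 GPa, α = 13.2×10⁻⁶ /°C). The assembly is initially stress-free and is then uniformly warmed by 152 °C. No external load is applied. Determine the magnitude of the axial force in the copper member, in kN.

P ≈ 65.4 kN (compressive in the copper)

The copper has the larger α, so on heating it would change length more than the nickel alloy if both were free. The rigid plates force a common final length, so the copper is put into compression and the nickel alloy into tension, with equal and opposite forces P (no external load).
Equating the net (thermal + elastic) strains gives |α₁ − α₂|·ΔT = P·[1/(A₁E₁) + 1/(A₂E₂)].
|α₁ − α₂|·ΔT = 4×10⁻⁶ × 152 = 0.000608.
1/(A₁E₁) + 1/(A₂E₂) = 1/(1550×117×10³) + 1/(1275×207×10³) = 9.303×10⁻⁹ N⁻¹.
So P = 0.000608 / 9.303×10⁻⁹ = 65.35 kN.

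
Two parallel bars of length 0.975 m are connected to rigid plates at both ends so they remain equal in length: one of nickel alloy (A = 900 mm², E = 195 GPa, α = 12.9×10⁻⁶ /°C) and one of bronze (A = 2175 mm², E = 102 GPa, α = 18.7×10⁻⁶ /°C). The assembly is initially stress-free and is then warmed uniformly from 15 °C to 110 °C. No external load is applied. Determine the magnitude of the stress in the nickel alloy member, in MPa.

σ ≈ 60 MPa (tensile)

Equilibrium of a rigid end plate with no external load gives equal and opposite internal forces ±P in the two members. Since α_{bronze} > α_{nickel alloy}, heating drives the bronze into compression and the nickel alloy into tension.
Compatibility of the two members (thermal + elastic change equal): (α₁ − α₂)ΔT = P·[1/(A₁E₁) + 1/(A₂E₂)].
|α₁ − α₂|·ΔT = 5.8×10⁻⁶ × 95 = 0.000551.
1/(A₁E₁) + 1/(A₂E₂) = 1/(900×195×10³) + 1/(2175×102×10³) = 1.021×10⁻⁸ N⁻¹.
So P = 0.000551 / 1.021×10⁻⁸ = 53.99 kN.
σ_{nickel alloy} = P/A₁ = 53990/900 = 59.99 MPa, tensile.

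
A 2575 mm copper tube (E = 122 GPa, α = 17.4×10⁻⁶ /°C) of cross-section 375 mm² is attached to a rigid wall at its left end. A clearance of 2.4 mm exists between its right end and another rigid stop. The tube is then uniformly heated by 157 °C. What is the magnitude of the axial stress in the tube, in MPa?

σ ≈ 220 MPa (compressive)

Unrestrained expansion: δ_free = αΔT L = 17.4×10⁻⁶ × 157 × 2575 = 7.034 mm.
The gap closes (δ_free > 2.4 mm) and the wall then resists a further 7.034 − 2.4 = 4.634 mm of expansion.
So σ = E(δ_free − g)/L = 122×10³ × 4.634/2575 = 219.6 MPa.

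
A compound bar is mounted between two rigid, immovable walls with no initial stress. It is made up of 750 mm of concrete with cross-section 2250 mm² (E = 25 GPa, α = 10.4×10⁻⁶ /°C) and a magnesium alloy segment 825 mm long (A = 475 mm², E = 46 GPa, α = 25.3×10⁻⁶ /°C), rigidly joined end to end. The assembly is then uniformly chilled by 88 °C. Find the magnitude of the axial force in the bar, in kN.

P ≈ 49.4 kN (tensile)

If the supports were absent, the total length change would be Σ αᵢΔT Lᵢ = 10.4×10⁻⁶×88×750 + 25.3×10⁻⁶×88×825 = 2.523 mm.
The walls prevent any net length change, so an axial force P (same in every segment) develops. Compatibility: P · Σ Lᵢ/(AᵢEᵢ) = δ_free.
The series flexibility is Σ Lᵢ/(AᵢEᵢ) = 750/(2250×25×10³) + 825/(475×46×10³) = 5.109×10⁻⁵ mm/N.
Hence P = δ_free / Σ(L/AE) = 2.523/5.109×10⁻⁵ = 49.39 kN (tensile).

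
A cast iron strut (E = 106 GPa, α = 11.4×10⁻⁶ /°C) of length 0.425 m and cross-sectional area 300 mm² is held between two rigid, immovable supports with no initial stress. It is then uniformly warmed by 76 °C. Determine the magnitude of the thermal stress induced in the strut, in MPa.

The supports are rigid, so the total axial strain is zero. The restrained thermal strain is ε = αΔT = 11.4×10⁻⁶ × 76 = 866.4×10⁻⁶.
σ = EαΔT = 106×10³ × 11.4×10⁻⁶ × 76 = 91.84 MPa (compressive; the strut is trying to expand).

σ ≈ 91.8 MPa (compressive)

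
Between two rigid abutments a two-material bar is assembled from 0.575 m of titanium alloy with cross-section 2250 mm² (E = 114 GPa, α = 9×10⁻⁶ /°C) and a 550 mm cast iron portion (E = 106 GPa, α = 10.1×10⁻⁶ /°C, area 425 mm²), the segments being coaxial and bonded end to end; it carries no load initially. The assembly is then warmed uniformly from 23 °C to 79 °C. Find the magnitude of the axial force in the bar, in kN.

Free thermal expansion of the whole bar: Σ αᵢΔT Lᵢ = 9×10⁻⁶×56×575 + 10.1×10⁻⁶×56×550 = 0.6009 mm.
The walls prevent any net length change, so an axial force P (same in every segment) develops. Compatibility: P · Σ Lᵢ/(AᵢEᵢ) = δ_free.
Σ Lᵢ/(AᵢEᵢ) = 575/(2250×114×10³) + 550/(425×106×10³) = 1.445×10⁻⁵ mm/N.
Hence P = δ_free / Σ(L/AE) = 0.6009/1.445×10⁻⁵ = 41.58 kN (compressive).

P ≈ 41.6 kN (compressive)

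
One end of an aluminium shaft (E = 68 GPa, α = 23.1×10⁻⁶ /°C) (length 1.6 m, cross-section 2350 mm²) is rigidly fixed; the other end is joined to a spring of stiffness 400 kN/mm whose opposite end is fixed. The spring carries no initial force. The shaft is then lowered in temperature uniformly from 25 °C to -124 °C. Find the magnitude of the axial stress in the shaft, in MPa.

If the spring were absent the shaft would shorten by αΔT L = 23.1×10⁻⁶ × 149 × 1600 = 5.507 mm.
With a force P in the spring, the elastic change of the shaft is PL/(AE) and that of the spring is P/k; compatibility requires their sum to equal δ_free.
P [ L/(AE) + 1/k ] = δ_free → P [ 1600/(2350×68×10³) + 1/(400×10³) ] = 5.507.
P = 5.507 / 1.251×10⁻⁵ = 440100 N.
σ = P/A = 440100/2350 = 187.3 MPa.

σ ≈ 187 MPa (tensile)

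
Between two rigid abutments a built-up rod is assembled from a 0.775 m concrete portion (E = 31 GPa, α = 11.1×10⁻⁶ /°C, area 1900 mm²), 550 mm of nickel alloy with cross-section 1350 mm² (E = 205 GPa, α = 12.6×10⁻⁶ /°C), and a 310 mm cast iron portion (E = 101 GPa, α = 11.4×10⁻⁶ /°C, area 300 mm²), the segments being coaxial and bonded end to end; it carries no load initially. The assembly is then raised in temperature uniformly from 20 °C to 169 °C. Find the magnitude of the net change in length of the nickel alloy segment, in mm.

If the supports were absent, the total length change would be Σ αᵢΔT Lᵢ = 11.1×10⁻⁶×149×775 + 12.6×10⁻⁶×149×550 + 11.4×10⁻⁶×149×310 = 2.841 mm.
Since the ends are fixed, an axial force P builds up, equal in every segment, with P · Σ Lᵢ/(AᵢEᵢ) = δ_free.
The series flexibility is Σ Lᵢ/(AᵢEᵢ) = 775/(1900×31×10³) + 550/(1350×205×10³) + 310/(300×101×10³) = 2.538×10⁻⁵ mm/N.
P = 2.841 / 2.538×10⁻⁵ = 112000 N = 112 kN, compressive.
For the nickel alloy segment, free thermal change = 12.6×10⁻⁶×149×550 = 1.033 mm and elastic change from P = 112000×550/(1350×205×10³) = 0.2225 mm; these oppose, so the net change is 0.81 mm (segment lengthens).

|ΔL| ≈ 0.81 mm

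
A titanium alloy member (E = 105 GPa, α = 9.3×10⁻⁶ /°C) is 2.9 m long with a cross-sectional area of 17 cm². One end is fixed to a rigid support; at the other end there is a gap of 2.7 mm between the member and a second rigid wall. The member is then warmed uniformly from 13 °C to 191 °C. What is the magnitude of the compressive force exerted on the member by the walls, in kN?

Free thermal elongation = αΔT L = 9.3×10⁻⁶ × 178 × 2900 = 4.801 mm.
The gap closes (δ_free > 2.7 mm) and the wall then resists a further 4.801 − 2.7 = 2.101 mm of expansion.
So σ = E(δ_free − g)/L = 105×10³ × 2.101/2900 = 76.06 MPa.
P = σA = 76.06 × 1700 = 129.3 kN.

P ≈ 129 kN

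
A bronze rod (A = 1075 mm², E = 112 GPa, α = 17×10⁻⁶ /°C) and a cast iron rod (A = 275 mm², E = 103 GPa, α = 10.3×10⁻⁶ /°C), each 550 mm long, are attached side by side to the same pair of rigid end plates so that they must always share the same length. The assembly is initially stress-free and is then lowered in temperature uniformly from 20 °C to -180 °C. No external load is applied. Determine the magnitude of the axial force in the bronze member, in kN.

P ≈ 30.7 kN (tensile in the bronze)

Equilibrium of a rigid end plate with no external load gives equal and opposite internal forces ±P in the two members. Since α_{bronze} > α_{cast iron}, cooling drives the bronze into tension and the cast iron into compression.
Setting the final lengths equal and cancelling L: (α₁ − α₂)ΔT = P/(A₁E₁) + P/(A₂E₂).
|α₁ − α₂|·ΔT = 6.7×10⁻⁶ × 200 = 0.00134.
1/(A₁E₁) + 1/(A₂E₂) = 1/(1075×112×10³) + 1/(275×103×10³) = 4.361×10⁻⁸ N⁻¹.
So P = 0.00134 / 4.361×10⁻⁸ = 30.73 kN.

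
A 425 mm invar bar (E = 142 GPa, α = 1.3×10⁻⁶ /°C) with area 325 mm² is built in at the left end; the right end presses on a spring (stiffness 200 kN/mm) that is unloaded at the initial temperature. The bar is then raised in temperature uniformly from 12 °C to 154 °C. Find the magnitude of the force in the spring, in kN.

Free thermal expansion: δ_free = αΔT L = 1.3×10⁻⁶ × 142 × 425 = 0.07846 mm.
Let P be the compressive force at the spring. The bar shortens elastically by PL/(AE) and the spring compresses by P/k; together these equal δ_free.
P [ L/(AE) + 1/k ] = δ_free → P [ 425/(325×142×10³) + 1/(200×10³) ] = 0.07846.
P = 0.07846 / 1.421×10⁻⁵ = 5521 N.

P ≈ 5.52 kN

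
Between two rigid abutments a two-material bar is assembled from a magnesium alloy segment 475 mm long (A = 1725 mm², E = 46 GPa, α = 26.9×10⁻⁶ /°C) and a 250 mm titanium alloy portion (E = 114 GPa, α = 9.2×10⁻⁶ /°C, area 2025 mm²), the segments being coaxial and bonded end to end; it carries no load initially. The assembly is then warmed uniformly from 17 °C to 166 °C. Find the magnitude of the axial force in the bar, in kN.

P ≈ 318 kN (compressive)

If the supports were absent, the total length change would be Σ αᵢΔT Lᵢ = 26.9×10⁻⁶×149×475 + 9.2×10⁻⁶×149×250 = 2.247 mm.
The walls prevent any net length change, so an axial force P (same in every segment) develops. Compatibility: P · Σ Lᵢ/(AᵢEᵢ) = δ_free.
Σ Lᵢ/(AᵢEᵢ) = 475/(1725×46×10³) + 250/(2025×114×10³) = 7.069×10⁻⁶ mm/N.
Hence P = δ_free / Σ(L/AE) = 2.247/7.069×10⁻⁶ = 317.8 kN (compressive).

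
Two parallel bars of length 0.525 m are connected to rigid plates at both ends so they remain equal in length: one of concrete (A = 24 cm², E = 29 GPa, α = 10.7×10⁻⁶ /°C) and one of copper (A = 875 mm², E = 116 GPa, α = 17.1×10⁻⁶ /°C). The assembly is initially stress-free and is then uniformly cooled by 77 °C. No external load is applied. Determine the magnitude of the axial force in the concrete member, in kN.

P ≈ 20.3 kN (compressive in the concrete)

Both members must finish at the same length. With the larger α, the copper tends to over-contract; the plates restrain it, putting the copper in tension and the concrete in compression. With no external load the two internal forces are equal and opposite, magnitude P.
Setting the final lengths equal and cancelling L: (α₁ − α₂)ΔT = P/(A₁E₁) + P/(A₂E₂).
|α₁ − α₂|·ΔT = 6.4×10⁻⁶ × 77 = 0.0004928.
1/(A₁E₁) + 1/(A₂E₂) = 1/(2400×29×10³) + 1/(875×116×10³) = 2.422×10⁻⁸ N⁻¹.
So P = 0.0004928 / 2.422×10⁻⁸ = 20.35 kN.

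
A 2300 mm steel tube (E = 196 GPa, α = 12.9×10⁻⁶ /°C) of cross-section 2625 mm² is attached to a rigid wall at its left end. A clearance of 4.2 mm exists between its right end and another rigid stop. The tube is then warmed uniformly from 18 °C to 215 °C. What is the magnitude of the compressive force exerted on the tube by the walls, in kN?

Free thermal elongation = αΔT L = 12.9×10⁻⁶ × 197 × 2300 = 5.845 mm.
This exceeds the 4.2 mm gap, so the wall pushes back. The portion of expansion that must be recovered elastically is δ_free − gap = 5.845 − 4.2 = 1.645 mm.
Compatibility: PL/(AE) = 1.645 mm, so σ = P/A = E × (1.645/2300) = 140.2 MPa.
Force on the wall = σA = 140.2 × 2625 mm² = 368 kN.

P ≈ 368 kN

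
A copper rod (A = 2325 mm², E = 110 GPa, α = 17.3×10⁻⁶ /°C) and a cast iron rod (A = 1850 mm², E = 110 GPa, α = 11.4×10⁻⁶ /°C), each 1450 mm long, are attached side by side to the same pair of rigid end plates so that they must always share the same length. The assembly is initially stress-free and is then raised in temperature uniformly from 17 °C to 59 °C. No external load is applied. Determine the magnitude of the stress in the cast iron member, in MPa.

The copper has the larger α, so on heating it would change length more than the cast iron if both were free. The rigid plates force a common final length, so the copper is put into compression and the cast iron into tension, with equal and opposite forces P (no external load).
Compatibility of the two members (thermal + elastic change equal): (α₁ − α₂)ΔT = P·[1/(A₁E₁) + 1/(A₂E₂)].
|α₁ − α₂|·ΔT = 5.9×10⁻⁶ × 42 = 0.0002478.
1/(A₁E₁) + 1/(A₂E₂) = 1/(2325×110×10³) + 1/(1850×110×10³) = 8.824×10⁻⁹ N⁻¹.
So P = 0.0002478 / 8.824×10⁻⁹ = 28.08 kN.
σ_{cast iron} = P/A₂ = 28080/1850 = 15.18 MPa, tensile.

σ ≈ 15.2 MPa (tensile)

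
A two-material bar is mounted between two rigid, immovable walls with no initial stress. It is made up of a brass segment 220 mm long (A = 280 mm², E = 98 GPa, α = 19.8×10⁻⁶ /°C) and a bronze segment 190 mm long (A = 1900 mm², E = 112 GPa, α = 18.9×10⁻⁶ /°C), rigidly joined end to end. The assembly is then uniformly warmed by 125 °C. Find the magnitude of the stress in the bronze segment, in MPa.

σ ≈ 58.7 MPa (compressive)

Free thermal expansion of the whole bar: Σ αᵢΔT Lᵢ = 19.8×10⁻⁶×125×220 + 18.9×10⁻⁶×125×190 = 0.9934 mm.
The walls prevent any net length change, so an axial force P (same in every segment) develops. Compatibility: P · Σ Lᵢ/(AᵢEᵢ) = δ_free.
The series flexibility is Σ Lᵢ/(AᵢEᵢ) = 220/(280×98×10³) + 190/(1900×112×10³) = 8.91×10⁻⁶ mm/N.
P = 0.9934 / 8.91×10⁻⁶ = 111500 N = 111.5 kN, compressive.
σ_{bronze} = P / A = 111500 / 1900 = 58.68 MPa.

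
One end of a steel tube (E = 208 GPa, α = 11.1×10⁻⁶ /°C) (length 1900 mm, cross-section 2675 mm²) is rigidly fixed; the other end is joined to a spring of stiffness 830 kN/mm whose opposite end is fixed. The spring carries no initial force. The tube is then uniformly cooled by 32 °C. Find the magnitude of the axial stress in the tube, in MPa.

σ ≈ 54.6 MPa (tensile)

Free thermal contraction: δ_free = αΔT L = 11.1×10⁻⁶ × 32 × 1900 = 0.6749 mm.
Let P be the tensile force in the spring. The tube extends elastically by PL/(AE) and the spring stretches by P/k; together these equal δ_free.
P [ L/(AE) + 1/k ] = δ_free → P [ 1900/(2675×208×10³) + 1/(830×10³) ] = 0.6749.
P = 0.6749 / 4.62×10⁻⁶ = 146100 N.
σ = P/A = 146100/2675 = 54.61 MPa.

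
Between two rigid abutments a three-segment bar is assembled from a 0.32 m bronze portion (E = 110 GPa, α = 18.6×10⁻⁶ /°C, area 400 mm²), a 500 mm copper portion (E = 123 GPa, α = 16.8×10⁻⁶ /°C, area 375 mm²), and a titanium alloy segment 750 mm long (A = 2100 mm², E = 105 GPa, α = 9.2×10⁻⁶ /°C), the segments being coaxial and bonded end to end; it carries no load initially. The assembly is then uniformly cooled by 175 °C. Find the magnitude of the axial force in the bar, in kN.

P ≈ 173 kN (tensile)

With the walls removed the bar would change length by δ_free = Σ αᵢΔT Lᵢ = 18.6×10⁻⁶×175×320 + 16.8×10⁻⁶×175×500 + 9.2×10⁻⁶×175×750 = 3.719 mm.
Since the ends are fixed, an axial force P builds up, equal in every segment, with P · Σ Lᵢ/(AᵢEᵢ) = δ_free.
Σ Lᵢ/(AᵢEᵢ) = 320/(400×110×10³) + 500/(375×123×10³) + 750/(2100×105×10³) = 2.151×10⁻⁵ mm/N.
Hence P = δ_free / Σ(L/AE) = 3.719/2.151×10⁻⁵ = 172.9 kN (tensile).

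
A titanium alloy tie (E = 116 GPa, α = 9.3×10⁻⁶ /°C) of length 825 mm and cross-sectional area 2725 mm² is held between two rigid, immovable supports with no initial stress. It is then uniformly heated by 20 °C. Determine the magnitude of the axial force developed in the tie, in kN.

Full restraint means ε = 0, so the stress is σ = EαΔT = 116×10³ × 9.3×10⁻⁶ × 20 = 21.58 MPa.
Then P = σA = 21.58 × 2725 mm² = 58.79 kN, compressive.

P ≈ 58.8 kN (compressive)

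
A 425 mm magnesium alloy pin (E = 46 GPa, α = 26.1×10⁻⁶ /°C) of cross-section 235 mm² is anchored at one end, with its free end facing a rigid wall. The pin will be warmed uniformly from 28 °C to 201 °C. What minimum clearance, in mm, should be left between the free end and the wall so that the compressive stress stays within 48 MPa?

With no wall the pin would lengthen by αΔT L = 26.1×10⁻⁶ × 173 × 425 = 1.919 mm.
At the allowable stress the elastic shortening the wall may impose is σL/E = 48 × 425 / (46×10³) = 0.4435 mm.
So the gap has to take up the difference, g_min = δ_free − σL/E = 1.919 − 0.4435 = 1.476 mm.

g ≈ 1.48 mm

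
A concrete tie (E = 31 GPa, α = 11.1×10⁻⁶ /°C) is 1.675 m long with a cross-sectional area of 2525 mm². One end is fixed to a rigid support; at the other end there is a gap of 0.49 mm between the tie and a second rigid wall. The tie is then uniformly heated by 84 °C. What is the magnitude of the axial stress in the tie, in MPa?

σ ≈ 19.8 MPa (compressive)

Free thermal elongation = αΔT L = 11.1×10⁻⁶ × 84 × 1675 = 1.562 mm.
After closing the 0.49 mm clearance, 1.562 − 0.49 = 1.072 mm of expansion remains to be suppressed by the wall.
Compatibility: PL/(AE) = 1.072 mm, so σ = P/A = E × (1.072/1675) = 19.84 MPa.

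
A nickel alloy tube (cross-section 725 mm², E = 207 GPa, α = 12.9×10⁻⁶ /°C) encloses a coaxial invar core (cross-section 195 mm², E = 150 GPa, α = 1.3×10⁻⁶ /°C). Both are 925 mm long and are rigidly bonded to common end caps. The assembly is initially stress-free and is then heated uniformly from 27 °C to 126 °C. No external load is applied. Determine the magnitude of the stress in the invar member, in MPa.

Equilibrium of a rigid end plate with no external load gives equal and opposite internal forces ±P in the two members. Since α_{nickel alloy} > α_{invar}, heating drives the nickel alloy into compression and the invar into tension.
Equating the net (thermal + elastic) strains gives |α₁ − α₂|·ΔT = P·[1/(A₁E₁) + 1/(A₂E₂)].
|α₁ − α₂|·ΔT = 11.6×10⁻⁶ × 99 = 0.001148.
1/(A₁E₁) + 1/(A₂E₂) = 1/(725×207×10³) + 1/(195×150×10³) = 4.085×10⁻⁸ N⁻¹.
So P = 0.001148 / 4.085×10⁻⁸ = 28.11 kN.
σ_{invar} = P/A₂ = 28110/195 = 144.2 MPa, tensile.

σ ≈ 144 MPa (tensile)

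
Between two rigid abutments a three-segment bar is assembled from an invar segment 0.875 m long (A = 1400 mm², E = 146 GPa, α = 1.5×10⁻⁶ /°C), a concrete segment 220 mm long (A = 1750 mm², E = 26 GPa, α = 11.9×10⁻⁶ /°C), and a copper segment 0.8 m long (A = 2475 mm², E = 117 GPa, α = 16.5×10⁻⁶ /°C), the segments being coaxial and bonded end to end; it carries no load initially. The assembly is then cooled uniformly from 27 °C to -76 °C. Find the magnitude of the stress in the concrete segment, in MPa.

σ ≈ 84.9 MPa (tensile)

If the supports were absent, the total length change would be Σ αᵢΔT Lᵢ = 1.5×10⁻⁶×103×875 + 11.9×10⁻⁶×103×220 + 16.5×10⁻⁶×103×800 = 1.764 mm.
Since the ends are fixed, an axial force P builds up, equal in every segment, with P · Σ Lᵢ/(AᵢEᵢ) = δ_free.
The series flexibility is Σ Lᵢ/(AᵢEᵢ) = 875/(1400×146×10³) + 220/(1750×26×10³) + 800/(2475×117×10³) = 1.188×10⁻⁵ mm/N.
P = 1.764 / 1.188×10⁻⁵ = 148500 N = 148.5 kN, tensile.
σ_{concrete} = P / A = 148500 / 1750 = 84.88 MPa.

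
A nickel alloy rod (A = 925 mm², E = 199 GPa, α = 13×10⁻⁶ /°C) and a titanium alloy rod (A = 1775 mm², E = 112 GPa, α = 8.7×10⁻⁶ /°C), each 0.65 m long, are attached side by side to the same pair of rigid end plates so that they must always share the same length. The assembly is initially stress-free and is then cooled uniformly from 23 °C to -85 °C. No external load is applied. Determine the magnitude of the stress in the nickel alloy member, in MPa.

Both members must finish at the same length. With the larger α, the nickel alloy tends to over-contract; the plates restrain it, putting the nickel alloy in tension and the titanium alloy in compression. With no external load the two internal forces are equal and opposite, magnitude P.
Setting the final lengths equal and cancelling L: (α₁ − α₂)ΔT = P/(A₁E₁) + P/(A₂E₂).
|α₁ − α₂|·ΔT = 4.3×10⁻⁶ × 108 = 0.0004644.
1/(A₁E₁) + 1/(A₂E₂) = 1/(925×199×10³) + 1/(1775×112×10³) = 1.046×10⁻⁸ N⁻¹.
P = 0.0004644 / 1.046×10⁻⁸ = 44390 N = 44.39 kN.
σ_{nickel alloy} = P/A₁ = 44390/925 = 47.98 MPa, tensile.

σ ≈ 48 MPa (tensile)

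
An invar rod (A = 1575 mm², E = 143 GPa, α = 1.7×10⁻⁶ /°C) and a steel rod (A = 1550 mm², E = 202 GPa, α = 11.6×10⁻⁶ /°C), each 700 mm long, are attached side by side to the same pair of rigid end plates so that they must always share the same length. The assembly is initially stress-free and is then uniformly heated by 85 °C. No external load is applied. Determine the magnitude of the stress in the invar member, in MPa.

Both members must finish at the same length. With the larger α, the steel tends to over-expand; the plates restrain it, putting the steel in compression and the invar in tension. With no external load the two internal forces are equal and opposite, magnitude P.
Setting the final lengths equal and cancelling L: (α₁ − α₂)ΔT = P/(A₁E₁) + P/(A₂E₂).
|α₁ − α₂|·ΔT = 9.9×10⁻⁶ × 85 = 0.0008415.
1/(A₁E₁) + 1/(A₂E₂) = 1/(1575×143×10³) + 1/(1550×202×10³) = 7.634×10⁻⁹ N⁻¹.
P = 0.0008415 / 7.634×10⁻⁹ = 110200 N = 110.2 kN.
σ_{invar} = P/A₁ = 110200/1575 = 69.99 MPa, tensile.

σ ≈ 70 MPa (tensile)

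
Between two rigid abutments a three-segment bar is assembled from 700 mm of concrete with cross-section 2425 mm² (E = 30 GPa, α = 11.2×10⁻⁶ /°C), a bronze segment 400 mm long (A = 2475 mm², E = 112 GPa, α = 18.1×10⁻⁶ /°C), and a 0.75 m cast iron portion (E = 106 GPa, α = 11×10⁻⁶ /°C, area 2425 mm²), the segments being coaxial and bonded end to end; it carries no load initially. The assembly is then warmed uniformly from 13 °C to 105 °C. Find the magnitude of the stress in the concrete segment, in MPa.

σ ≈ 63.3 MPa (compressive)

With the walls removed the bar would change length by δ_free = Σ αᵢΔT Lᵢ = 11.2×10⁻⁶×92×700 + 18.1×10⁻⁶×92×400 + 11×10⁻⁶×92×750 = 2.146 mm.
Since the ends are fixed, an axial force P builds up, equal in every segment, with P · Σ Lᵢ/(AᵢEᵢ) = δ_free.
The series flexibility is Σ Lᵢ/(AᵢEᵢ) = 700/(2425×30×10³) + 400/(2475×112×10³) + 750/(2425×106×10³) = 1.398×10⁻⁵ mm/N.
P = 2.146 / 1.398×10⁻⁵ = 153500 N = 153.5 kN, compressive.
σ_{concrete} = P / A = 153500 / 2425 = 63.3 MPa.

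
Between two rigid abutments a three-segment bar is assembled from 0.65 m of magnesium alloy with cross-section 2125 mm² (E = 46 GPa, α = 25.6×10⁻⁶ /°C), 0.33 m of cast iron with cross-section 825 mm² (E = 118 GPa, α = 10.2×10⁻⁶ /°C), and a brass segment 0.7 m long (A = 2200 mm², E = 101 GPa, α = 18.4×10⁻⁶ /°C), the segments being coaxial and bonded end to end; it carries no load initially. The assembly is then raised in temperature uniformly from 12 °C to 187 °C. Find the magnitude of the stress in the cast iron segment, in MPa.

With the walls removed the bar would change length by δ_free = Σ αᵢΔT Lᵢ = 25.6×10⁻⁶×175×650 + 10.2×10⁻⁶×175×330 + 18.4×10⁻⁶×175×700 = 5.755 mm.
Since the ends are fixed, an axial force P builds up, equal in every segment, with P · Σ Lᵢ/(AᵢEᵢ) = δ_free.
The series flexibility is Σ Lᵢ/(AᵢEᵢ) = 650/(2125×46×10³) + 330/(825×118×10³) + 700/(2200×101×10³) = 1.319×10⁻⁵ mm/N.
P = 5.755 / 1.319×10⁻⁵ = 436300 N = 436.3 kN, compressive.
σ_{cast iron} = P / A = 436300 / 825 = 528.9 MPa.

σ ≈ 529 MPa (compressive)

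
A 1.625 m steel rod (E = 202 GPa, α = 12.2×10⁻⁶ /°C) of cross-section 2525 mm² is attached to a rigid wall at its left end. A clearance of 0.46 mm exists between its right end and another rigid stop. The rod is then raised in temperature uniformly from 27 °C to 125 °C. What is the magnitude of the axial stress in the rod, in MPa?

σ ≈ 184 MPa (compressive)

Unrestrained expansion: δ_free = αΔT L = 12.2×10⁻⁶ × 98 × 1625 = 1.943 mm.
The gap closes (δ_free > 0.46 mm) and the wall then resists a further 1.943 − 0.46 = 1.483 mm of expansion.
That suppressed elongation corresponds to σ = E·Δ/L = 202×10³ × 1.483/1625 = 184.3 MPa.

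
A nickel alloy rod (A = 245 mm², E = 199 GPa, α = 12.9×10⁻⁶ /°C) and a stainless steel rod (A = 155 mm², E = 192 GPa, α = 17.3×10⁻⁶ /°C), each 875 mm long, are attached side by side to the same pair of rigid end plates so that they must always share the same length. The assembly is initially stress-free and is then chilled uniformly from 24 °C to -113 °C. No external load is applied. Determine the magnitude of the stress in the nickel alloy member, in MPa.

σ ≈ 45.5 MPa (compressive)

The stainless steel has the larger α, so on cooling it would change length more than the nickel alloy if both were free. The rigid plates force a common final length, so the stainless steel is put into tension and the nickel alloy into compression, with equal and opposite forces P (no external load).
Setting the final lengths equal and cancelling L: (α₁ − α₂)ΔT = P/(A₁E₁) + P/(A₂E₂).
|α₁ − α₂|·ΔT = 4.4×10⁻⁶ × 137 = 0.0006028.
1/(A₁E₁) + 1/(A₂E₂) = 1/(245×199×10³) + 1/(155×192×10³) = 5.411×10⁻⁸ N⁻¹.
P = 0.0006028 / 5.411×10⁻⁸ = 11140 N = 11.14 kN.
σ_{nickel alloy} = P/A₁ = 11140/245 = 45.47 MPa, compressive.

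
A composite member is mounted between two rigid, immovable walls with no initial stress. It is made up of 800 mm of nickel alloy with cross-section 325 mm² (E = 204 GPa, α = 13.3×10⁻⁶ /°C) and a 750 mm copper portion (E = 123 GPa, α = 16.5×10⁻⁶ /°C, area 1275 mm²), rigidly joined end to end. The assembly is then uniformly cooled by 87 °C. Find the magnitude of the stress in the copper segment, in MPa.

If the supports were absent, the total length change would be Σ αᵢΔT Lᵢ = 13.3×10⁻⁶×87×800 + 16.5×10⁻⁶×87×750 = 2.002 mm.
The rigid supports impose zero overall length change; the single axial force P common to all segments must satisfy P Σ Lᵢ/(AᵢEᵢ) = δ_free.
Σ Lᵢ/(AᵢEᵢ) = 800/(325×204×10³) + 750/(1275×123×10³) = 1.685×10⁻⁵ mm/N.
So P = 2.002 / 1.685×10⁻⁵ = 118.8 kN, tensile.
σ_{copper} = P / A = 118800 / 1275 = 93.21 MPa.

σ ≈ 93.2 MPa (tensile)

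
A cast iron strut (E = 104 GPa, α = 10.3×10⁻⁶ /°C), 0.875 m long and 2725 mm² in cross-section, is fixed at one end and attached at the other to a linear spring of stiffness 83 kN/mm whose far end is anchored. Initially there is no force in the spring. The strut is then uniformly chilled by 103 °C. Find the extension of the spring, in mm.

δ ≈ 0.739 mm

Free thermal contraction: δ_free = αΔT L = 10.3×10⁻⁶ × 103 × 875 = 0.9283 mm.
With a force P in the spring, the elastic change of the strut is PL/(AE) and that of the spring is P/k; compatibility requires their sum to equal δ_free.
So P = δ_free / [L/(AE) + 1/k] = 0.9283 / [ 875/(2725×104×10³) + 1/(83×10³) ].
P = 0.9283 / 1.514×10⁻⁵ = 61330 N.
Spring extension = P/k = 61330/(83×10³) = 0.7389 mm.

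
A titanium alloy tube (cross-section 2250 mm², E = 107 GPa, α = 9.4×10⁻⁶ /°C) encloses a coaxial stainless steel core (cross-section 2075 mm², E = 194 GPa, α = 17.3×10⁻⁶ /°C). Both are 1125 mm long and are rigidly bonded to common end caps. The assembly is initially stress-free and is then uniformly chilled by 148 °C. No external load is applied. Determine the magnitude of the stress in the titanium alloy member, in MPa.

Both members must finish at the same length. With the larger α, the stainless steel tends to over-contract; the plates restrain it, putting the stainless steel in tension and the titanium alloy in compression. With no external load the two internal forces are equal and opposite, magnitude P.
Equating the net (thermal + elastic) strains gives |α₁ − α₂|·ΔT = P·[1/(A₁E₁) + 1/(A₂E₂)].
|α₁ − α₂|·ΔT = 7.9×10⁻⁶ × 148 = 0.001169.
1/(A₁E₁) + 1/(A₂E₂) = 1/(2250×107×10³) + 1/(2075×194×10³) = 6.638×10⁻⁹ N⁻¹.
P = 0.001169 / 6.638×10⁻⁹ = 176100 N = 176.1 kN.
σ_{titanium alloy} = P/A₁ = 176100/2250 = 78.29 MPa, compressive.

σ ≈ 78.3 MPa (compressive)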